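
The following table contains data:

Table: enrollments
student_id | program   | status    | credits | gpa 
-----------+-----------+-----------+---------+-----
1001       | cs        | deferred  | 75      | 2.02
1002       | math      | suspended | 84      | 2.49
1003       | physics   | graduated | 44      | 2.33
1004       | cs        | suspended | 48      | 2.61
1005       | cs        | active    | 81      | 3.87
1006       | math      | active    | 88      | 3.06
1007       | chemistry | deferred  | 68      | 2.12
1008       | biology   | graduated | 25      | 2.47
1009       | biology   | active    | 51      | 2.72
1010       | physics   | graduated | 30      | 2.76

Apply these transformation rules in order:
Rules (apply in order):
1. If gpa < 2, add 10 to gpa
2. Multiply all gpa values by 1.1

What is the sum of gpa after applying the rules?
29.1

Step 1: Apply Rule 1 - Add 10 to records with gpa < 2
  - 0 records affected: 0 + (0 × 10) = 0
  - Unaffected records: 26.45
  - Sum after Rule 1: 26.45
Step 2: Apply Rule 2 - Multiply all by 1.1
  - 26.45 × 1.1 = 29.1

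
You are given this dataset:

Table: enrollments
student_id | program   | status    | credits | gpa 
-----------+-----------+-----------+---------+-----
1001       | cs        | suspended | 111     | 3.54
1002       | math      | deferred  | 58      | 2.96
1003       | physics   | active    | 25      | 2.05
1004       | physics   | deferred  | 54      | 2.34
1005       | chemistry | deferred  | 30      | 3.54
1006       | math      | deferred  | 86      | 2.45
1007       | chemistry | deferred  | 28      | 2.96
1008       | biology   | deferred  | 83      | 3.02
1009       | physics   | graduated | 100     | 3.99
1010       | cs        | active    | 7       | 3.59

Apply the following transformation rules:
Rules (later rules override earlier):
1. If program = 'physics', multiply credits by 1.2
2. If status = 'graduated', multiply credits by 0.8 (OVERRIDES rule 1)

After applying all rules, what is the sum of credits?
577.8

Step 1: Rule 2 takes priority for records with status = 'graduated'
  - 1 records: 100 × 0.8 = 80.0
Step 2: Rule 1 applies to remaining records with program = 'physics'
  - 2 records: 79 × 1.2 = 94.8
Step 3: Other records unchanged: 403
Step 4: Final sum = 80.0 + 94.8 + 403 = 577.8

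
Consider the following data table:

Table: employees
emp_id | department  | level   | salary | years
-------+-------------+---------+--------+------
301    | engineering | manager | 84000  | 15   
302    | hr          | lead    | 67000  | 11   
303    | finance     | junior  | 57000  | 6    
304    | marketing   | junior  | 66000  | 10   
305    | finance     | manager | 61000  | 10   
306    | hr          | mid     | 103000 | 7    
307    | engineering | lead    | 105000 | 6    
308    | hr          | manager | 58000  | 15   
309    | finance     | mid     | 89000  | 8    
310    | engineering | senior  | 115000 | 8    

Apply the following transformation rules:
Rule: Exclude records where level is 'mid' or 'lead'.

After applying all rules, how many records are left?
6

Step 1: Count records to exclude
  - 2 (mid) + 2 (lead) = 4 records
Step 2: Total records: 10
Step 3: Remaining = 10 - 4 = 6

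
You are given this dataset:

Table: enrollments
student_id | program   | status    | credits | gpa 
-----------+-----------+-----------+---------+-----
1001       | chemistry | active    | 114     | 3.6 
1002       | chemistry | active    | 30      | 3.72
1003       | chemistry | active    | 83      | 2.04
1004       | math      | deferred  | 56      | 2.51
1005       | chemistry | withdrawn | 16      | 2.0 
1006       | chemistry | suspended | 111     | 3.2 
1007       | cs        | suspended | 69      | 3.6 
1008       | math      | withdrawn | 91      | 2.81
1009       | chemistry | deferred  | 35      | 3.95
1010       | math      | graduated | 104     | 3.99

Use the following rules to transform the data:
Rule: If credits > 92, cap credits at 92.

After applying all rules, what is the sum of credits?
656

Step 1: 3 records have credits > 92
Step 2: These records originally summed to 329
Step 3: After capping: 3 × 92 = 276
Step 4: Unaffected records sum: 380
Step 5: Final sum = 276 + 380 = 656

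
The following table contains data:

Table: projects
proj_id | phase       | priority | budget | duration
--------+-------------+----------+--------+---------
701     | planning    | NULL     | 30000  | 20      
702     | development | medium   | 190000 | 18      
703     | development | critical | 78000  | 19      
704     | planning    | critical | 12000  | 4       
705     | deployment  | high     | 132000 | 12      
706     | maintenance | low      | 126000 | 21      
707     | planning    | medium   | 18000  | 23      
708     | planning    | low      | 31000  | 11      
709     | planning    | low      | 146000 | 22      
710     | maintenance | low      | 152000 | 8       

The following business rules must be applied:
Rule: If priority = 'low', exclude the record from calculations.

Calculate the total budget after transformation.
460000

Step 1: Identify records where priority = 'low'
Step 2: The excluded records sum to 455000
Step 3: Original total budget = 915000
Step 4: Remaining total = 915000 - 455000 = 460000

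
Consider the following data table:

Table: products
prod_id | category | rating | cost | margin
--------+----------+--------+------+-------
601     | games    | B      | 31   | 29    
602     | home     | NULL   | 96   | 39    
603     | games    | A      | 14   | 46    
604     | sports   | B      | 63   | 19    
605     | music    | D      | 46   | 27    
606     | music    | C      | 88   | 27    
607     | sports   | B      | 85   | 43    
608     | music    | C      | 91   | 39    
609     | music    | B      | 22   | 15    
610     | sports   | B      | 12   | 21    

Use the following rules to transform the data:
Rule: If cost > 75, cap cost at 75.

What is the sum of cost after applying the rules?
488

Step 1: 4 records have cost > 75
Step 2: These records originally summed to 360
Step 3: After capping: 4 × 75 = 300
Step 4: Unaffected records sum: 188
Step 5: Final sum = 300 + 188 = 488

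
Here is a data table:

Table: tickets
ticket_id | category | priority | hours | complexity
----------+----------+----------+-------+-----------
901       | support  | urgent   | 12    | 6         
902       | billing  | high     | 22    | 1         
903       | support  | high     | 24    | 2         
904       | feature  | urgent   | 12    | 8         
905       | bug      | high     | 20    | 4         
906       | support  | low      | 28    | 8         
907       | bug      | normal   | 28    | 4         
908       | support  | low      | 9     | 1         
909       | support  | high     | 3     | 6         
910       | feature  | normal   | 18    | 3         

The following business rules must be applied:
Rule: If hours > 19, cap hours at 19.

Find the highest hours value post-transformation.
19

Step 1: Original maximum hours = 28
Step 2: Apply cap at 19
Step 3: 5 records had hours > 19 and were capped
Step 4: Maximum after transformation = 19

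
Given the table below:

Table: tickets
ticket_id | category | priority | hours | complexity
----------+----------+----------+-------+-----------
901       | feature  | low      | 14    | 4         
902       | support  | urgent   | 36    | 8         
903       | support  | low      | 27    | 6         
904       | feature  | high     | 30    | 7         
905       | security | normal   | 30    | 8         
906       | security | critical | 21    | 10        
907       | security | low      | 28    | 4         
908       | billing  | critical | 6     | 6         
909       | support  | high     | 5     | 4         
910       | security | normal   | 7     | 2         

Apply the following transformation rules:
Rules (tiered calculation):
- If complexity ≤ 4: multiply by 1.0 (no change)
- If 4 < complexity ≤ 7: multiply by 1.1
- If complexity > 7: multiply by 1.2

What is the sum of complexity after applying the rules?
66.1

Step 1: Tier 1 (complexity ≤ 4): 4 records, sum = 14 × 1.0 = 14.0
Step 2: Tier 2 (4 < complexity ≤ 7): 3 records, sum = 19 × 1.1 = 20.9
Step 3: Tier 3 (complexity > 7): 3 records, sum = 26 × 1.2 = 31.2
Step 4: Final sum = 14.0 + 20.9 + 31.2 = 66.1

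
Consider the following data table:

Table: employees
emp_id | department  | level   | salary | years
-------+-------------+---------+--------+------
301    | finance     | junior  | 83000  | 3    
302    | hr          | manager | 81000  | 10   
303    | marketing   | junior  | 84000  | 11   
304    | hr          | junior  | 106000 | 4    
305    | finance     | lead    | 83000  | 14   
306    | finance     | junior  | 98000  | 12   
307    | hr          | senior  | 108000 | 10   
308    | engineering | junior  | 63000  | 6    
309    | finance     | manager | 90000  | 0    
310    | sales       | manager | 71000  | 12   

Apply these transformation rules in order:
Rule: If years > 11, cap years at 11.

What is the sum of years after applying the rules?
77

Step 1: 3 records have years > 11
Step 2: These records originally summed to 38
Step 3: After capping: 3 × 11 = 33
Step 4: Unaffected records sum: 44
Step 5: Final sum = 33 + 44 = 77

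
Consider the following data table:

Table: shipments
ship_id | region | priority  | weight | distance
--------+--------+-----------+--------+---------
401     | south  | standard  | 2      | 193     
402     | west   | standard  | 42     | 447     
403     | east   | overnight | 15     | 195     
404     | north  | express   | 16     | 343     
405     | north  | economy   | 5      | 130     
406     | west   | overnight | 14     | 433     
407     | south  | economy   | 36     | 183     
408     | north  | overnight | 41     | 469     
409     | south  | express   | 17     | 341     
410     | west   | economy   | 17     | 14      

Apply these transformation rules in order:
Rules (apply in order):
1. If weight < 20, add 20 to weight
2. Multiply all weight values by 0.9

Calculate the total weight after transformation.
310.5

Step 1: Apply Rule 1 - Add 20 to records with weight < 20
  - 7 records affected: 86 + (7 × 20) = 226
  - Unaffected records: 119
  - Sum after Rule 1: 345
Step 2: Apply Rule 2 - Multiply all by 0.9
  - 345 × 0.9 = 310.5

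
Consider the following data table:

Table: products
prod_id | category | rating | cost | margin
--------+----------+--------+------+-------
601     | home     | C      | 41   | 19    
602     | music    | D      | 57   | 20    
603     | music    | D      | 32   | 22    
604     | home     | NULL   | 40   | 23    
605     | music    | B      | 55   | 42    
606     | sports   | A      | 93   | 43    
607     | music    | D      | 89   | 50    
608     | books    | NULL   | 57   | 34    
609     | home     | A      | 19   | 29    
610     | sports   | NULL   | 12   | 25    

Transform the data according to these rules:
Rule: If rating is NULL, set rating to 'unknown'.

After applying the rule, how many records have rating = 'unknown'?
3

Step 1: Count records where rating IS NULL
Step 2: Found 3 records with NULL rating
Step 3: These records will have rating set to 'unknown'
Step 4: Records already having rating = 'unknown': 0
Step 5: Answer: 3 + 0 = 3 records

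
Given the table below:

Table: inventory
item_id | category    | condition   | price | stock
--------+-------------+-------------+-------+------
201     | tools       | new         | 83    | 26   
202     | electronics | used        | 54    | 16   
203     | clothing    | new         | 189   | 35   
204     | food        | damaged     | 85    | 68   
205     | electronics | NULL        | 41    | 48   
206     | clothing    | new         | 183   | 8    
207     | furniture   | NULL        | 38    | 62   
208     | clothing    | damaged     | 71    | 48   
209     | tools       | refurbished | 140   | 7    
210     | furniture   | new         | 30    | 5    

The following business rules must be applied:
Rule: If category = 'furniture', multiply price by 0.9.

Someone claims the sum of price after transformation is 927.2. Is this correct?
No, the correct result is 907.2.

Step 1: Calculate the correct sum after transformation
Step 2: Apply multiplier 0.9 to records where category = 'furniture'
Step 3: Correct result = 907.2
Step 4: Claimed result = 927.2
Step 5: 907.2 ≠ 927.2
Conclusion: The claimed result is incorrect. The correct answer is 907.2.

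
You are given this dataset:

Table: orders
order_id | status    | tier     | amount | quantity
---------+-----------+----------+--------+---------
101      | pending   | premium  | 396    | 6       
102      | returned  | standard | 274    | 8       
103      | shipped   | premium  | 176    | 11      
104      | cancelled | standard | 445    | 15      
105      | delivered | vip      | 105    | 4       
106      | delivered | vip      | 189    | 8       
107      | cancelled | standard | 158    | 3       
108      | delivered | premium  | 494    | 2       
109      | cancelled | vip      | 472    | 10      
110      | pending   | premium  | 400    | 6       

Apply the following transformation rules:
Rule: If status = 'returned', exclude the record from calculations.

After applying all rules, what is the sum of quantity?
65

Step 1: Identify records where status = 'returned'
Step 2: The excluded records sum to 8
Step 3: Original total quantity = 73
Step 4: Remaining total = 73 - 8 = 65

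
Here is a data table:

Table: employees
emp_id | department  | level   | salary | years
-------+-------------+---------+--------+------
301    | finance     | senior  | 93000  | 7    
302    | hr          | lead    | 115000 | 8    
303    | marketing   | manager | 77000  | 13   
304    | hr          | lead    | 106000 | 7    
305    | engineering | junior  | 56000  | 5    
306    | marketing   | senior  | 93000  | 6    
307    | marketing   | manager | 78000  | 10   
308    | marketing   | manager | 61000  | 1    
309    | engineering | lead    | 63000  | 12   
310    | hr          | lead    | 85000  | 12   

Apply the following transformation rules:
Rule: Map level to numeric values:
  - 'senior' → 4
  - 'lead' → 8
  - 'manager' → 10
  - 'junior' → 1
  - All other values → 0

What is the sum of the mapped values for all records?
71

Step 1: Apply mapping to each record
Step 2: Count by status:
  'senior': 2 records × 4 = 8
  'lead': 4 records × 8 = 32
  'manager': 3 records × 10 = 30
  'junior': 1 records × 1 = 1
Step 3: Sum all mapped values = 71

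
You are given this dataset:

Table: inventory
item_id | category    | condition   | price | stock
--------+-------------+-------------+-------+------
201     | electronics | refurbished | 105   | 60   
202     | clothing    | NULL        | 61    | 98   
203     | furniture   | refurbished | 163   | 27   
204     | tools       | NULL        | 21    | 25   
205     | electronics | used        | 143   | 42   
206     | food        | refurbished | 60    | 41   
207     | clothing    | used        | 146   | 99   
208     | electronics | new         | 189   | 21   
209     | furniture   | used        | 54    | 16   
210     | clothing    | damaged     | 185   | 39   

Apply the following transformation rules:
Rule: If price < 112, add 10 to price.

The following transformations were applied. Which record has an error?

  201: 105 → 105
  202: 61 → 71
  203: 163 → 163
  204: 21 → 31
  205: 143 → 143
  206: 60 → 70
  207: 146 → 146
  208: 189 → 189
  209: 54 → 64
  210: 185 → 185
Record 201 has an error. The correct transformed value should be 115, not 105.

Step 1: Check each record against the rule
Step 2: Record 201 has price = 105
Step 3: Since 105 < 112, the bonus should have been applied
Step 4: Correct value = 115, but claimed value = 105
Conclusion: Record 201 has the error.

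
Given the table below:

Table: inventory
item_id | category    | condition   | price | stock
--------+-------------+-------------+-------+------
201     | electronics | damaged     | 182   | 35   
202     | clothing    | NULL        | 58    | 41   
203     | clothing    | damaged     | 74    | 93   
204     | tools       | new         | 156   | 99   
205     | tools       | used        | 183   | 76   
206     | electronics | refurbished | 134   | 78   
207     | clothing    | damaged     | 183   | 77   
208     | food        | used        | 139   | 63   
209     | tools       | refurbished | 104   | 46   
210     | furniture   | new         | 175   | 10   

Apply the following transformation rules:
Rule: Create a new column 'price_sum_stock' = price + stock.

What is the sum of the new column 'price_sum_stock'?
2006

Step 1: For each record, compute price + stock
Example calculations:
  182 + 35 = 217
  58 + 41 = 99
  74 + 93 = 167
  ...
Step 2: Sum all derived values
Step 3: Total = 2006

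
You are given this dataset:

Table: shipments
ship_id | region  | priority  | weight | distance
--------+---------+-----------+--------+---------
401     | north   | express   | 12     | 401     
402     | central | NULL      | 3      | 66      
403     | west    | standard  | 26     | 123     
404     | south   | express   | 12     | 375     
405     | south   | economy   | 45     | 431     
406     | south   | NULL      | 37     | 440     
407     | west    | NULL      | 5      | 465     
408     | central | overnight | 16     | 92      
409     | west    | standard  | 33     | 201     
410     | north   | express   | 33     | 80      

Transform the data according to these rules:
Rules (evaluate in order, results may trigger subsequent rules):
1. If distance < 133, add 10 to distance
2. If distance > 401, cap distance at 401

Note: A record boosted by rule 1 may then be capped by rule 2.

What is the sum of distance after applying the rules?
2581

Step 1: Apply rule 1 to records with distance < 133
  - 4 records get bonus of 10
  - Of these, 0 records then exceed 401 and get capped
Step 2: Apply rule 2 to records with distance > 401
  - 3 records (original) are capped
Step 3: Calculate final sum = 2581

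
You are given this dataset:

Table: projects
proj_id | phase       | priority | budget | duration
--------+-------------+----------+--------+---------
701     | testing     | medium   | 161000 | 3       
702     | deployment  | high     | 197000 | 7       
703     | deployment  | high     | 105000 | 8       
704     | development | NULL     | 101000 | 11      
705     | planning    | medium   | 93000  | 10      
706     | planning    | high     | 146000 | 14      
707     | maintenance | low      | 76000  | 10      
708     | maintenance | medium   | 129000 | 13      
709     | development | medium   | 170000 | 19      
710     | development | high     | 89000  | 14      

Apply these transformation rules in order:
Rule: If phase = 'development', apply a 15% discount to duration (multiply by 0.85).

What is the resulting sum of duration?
102.4

Step 1: Records with phase = 'development' have total duration = 44
Step 2: Apply multiplier: 44 × 0.85 = 37.4
Step 3: Other records total: 65
Step 4: Final sum = 37.4 + 65 = 102.4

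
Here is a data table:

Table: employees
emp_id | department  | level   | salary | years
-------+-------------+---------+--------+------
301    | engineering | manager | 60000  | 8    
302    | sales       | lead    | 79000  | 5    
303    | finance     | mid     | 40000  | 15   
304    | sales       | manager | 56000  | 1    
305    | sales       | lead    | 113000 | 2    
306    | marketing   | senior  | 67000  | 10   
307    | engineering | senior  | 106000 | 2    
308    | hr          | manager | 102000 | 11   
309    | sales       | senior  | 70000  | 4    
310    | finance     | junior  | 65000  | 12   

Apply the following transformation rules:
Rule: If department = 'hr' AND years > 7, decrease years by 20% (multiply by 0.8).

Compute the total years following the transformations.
67.8

Step 1: Find records where department = 'hr' AND years > 7
Step 2: 1 records match, summing to 11
Step 3: After multiplier: 11 × 0.8 = 8.8
Step 4: Unaffected records sum: 59
Step 5: Final sum = 8.8 + 59 = 67.8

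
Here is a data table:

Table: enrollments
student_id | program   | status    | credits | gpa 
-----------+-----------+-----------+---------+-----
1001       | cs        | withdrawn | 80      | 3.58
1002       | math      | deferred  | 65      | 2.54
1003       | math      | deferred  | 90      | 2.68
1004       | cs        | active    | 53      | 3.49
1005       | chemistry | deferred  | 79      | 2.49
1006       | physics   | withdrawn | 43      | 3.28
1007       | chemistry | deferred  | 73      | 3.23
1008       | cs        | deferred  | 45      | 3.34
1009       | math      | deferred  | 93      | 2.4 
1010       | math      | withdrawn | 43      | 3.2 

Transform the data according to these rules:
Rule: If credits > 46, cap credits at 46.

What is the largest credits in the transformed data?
46

Step 1: Original maximum credits = 93
Step 2: Apply cap at 46
Step 3: 7 records had credits > 46 and were capped
Step 4: Maximum after transformation = 46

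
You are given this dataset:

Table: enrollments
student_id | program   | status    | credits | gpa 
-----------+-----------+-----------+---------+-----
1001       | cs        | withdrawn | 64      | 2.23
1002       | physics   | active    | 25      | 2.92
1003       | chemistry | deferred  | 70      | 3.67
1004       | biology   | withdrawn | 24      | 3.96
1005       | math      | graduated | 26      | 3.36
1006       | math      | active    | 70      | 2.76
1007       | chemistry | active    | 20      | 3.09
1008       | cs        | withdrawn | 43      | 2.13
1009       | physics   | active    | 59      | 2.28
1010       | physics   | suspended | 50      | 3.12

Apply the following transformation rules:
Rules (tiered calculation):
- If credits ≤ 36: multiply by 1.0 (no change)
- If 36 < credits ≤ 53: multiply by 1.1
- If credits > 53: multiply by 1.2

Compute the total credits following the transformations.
512.9

Step 1: Tier 1 (credits ≤ 36): 4 records, sum = 95 × 1.0 = 95.0
Step 2: Tier 2 (36 < credits ≤ 53): 2 records, sum = 93 × 1.1 = 102.3
Step 3: Tier 3 (credits > 53): 4 records, sum = 263 × 1.2 = 315.6
Step 4: Final sum = 95.0 + 102.3 + 315.6 = 512.9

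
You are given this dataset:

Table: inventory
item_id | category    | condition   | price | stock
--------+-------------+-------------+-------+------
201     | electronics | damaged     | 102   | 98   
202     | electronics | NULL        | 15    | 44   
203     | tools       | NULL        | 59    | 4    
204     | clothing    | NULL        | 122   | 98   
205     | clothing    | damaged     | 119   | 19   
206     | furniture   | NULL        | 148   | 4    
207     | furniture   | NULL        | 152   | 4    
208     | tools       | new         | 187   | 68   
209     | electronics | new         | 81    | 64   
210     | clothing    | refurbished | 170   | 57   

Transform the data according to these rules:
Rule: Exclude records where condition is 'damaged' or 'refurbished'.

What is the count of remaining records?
7

Step 1: Count records to exclude
  - 2 (damaged) + 1 (refurbished) = 3 records
Step 2: Total records: 10
Step 3: Remaining = 10 - 3 = 7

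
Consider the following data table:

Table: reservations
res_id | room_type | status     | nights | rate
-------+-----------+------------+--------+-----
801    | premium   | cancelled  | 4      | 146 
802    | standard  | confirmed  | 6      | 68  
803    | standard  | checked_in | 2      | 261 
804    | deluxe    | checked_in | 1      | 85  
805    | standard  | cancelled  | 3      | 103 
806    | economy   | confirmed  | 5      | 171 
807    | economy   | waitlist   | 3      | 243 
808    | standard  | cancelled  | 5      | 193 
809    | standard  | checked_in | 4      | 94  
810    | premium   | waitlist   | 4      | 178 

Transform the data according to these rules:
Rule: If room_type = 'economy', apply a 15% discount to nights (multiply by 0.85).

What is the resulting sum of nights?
35.8

Step 1: Records with room_type = 'economy' have total nights = 8
Step 2: Apply multiplier: 8 × 0.85 = 6.8
Step 3: Other records total: 29
Step 4: Final sum = 6.8 + 29 = 35.8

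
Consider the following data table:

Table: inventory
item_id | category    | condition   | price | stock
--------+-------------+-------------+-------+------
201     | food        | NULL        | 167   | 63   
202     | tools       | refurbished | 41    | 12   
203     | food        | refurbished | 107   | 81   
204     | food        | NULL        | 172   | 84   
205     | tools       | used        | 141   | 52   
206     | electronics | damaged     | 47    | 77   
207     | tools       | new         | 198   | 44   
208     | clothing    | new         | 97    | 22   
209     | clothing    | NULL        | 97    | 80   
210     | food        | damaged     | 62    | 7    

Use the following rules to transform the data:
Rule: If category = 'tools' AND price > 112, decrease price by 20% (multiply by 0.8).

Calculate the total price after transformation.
1061.2

Step 1: Find records where category = 'tools' AND price > 112
Step 2: 2 records match, summing to 339
Step 3: After multiplier: 339 × 0.8 = 271.2
Step 4: Unaffected records sum: 790
Step 5: Final sum = 271.2 + 790 = 1061.2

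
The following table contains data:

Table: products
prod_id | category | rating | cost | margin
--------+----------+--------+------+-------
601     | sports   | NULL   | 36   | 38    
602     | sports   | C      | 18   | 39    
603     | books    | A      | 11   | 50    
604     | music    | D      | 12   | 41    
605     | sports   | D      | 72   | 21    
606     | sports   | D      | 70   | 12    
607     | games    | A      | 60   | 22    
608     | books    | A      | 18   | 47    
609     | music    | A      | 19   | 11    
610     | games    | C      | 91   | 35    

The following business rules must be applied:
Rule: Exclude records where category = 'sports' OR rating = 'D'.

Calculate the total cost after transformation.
199

Step 1: Find records where category = 'sports' OR rating = 'D'
Step 2: 5 records match, summing to 208
Step 3: Original sum: 407
Step 4: Remaining sum = 407 - 208 = 199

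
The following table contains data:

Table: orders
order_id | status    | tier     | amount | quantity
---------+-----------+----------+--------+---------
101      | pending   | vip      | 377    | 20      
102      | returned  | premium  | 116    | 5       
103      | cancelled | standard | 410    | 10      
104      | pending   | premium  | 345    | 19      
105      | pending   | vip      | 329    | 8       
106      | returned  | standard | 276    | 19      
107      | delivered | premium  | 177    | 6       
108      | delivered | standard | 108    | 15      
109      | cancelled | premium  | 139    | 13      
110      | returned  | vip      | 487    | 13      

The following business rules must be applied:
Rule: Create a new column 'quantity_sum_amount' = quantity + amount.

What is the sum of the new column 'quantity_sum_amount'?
2892

Step 1: For each record, compute quantity + amount
Example calculations:
  20 + 377 = 397
  5 + 116 = 121
  10 + 410 = 420
  ...
Step 2: Sum all derived values
Step 3: Total = 2892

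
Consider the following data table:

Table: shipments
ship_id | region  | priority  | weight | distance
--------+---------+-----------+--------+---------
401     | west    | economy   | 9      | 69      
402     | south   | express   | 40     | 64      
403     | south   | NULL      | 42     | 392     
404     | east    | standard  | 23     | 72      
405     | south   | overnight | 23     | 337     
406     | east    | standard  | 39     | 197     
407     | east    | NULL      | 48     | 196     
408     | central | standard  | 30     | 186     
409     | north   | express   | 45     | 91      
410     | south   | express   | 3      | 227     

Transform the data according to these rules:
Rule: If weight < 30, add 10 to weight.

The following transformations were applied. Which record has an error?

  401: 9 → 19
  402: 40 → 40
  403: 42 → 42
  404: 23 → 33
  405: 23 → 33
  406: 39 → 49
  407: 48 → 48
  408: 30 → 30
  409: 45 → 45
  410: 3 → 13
Record 406 has an error. The correct transformed value should be 39, not 49.

Step 1: Check each record against the rule
Step 2: Record 406 has weight = 39
Step 3: Since 39 >= 30, the bonus should not have been applied
Step 4: Correct value = 39, but claimed value = 49
Conclusion: Record 406 has the error.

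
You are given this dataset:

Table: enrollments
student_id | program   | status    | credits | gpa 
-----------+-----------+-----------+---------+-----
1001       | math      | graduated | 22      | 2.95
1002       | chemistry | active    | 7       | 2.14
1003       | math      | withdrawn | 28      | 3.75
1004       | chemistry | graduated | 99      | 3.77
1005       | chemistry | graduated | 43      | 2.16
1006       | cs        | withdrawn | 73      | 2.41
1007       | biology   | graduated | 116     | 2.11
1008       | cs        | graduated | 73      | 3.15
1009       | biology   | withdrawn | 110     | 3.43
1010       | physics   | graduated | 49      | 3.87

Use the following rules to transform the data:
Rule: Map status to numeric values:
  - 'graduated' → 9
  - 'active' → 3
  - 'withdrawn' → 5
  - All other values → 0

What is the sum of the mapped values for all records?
72

Step 1: Apply mapping to each record
Step 2: Count by status:
  'graduated': 6 records × 9 = 54
  'active': 1 records × 3 = 3
  'withdrawn': 3 records × 5 = 15
Step 3: Sum all mapped values = 72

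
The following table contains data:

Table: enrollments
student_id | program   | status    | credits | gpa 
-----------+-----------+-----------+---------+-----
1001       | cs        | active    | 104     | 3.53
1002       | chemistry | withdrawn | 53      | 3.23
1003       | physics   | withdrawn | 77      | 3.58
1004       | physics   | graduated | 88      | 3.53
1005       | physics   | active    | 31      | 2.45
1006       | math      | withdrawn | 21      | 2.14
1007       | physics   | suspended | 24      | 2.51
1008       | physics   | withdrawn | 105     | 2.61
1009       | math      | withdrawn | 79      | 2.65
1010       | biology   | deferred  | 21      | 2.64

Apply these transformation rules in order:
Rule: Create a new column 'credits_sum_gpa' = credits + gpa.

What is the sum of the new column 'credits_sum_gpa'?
631.87

Step 1: For each record, compute credits + gpa
Example calculations:
  104 + 3.53 = 107.53
  53 + 3.23 = 56.23
  77 + 3.58 = 80.58
  ...
Step 2: Sum all derived values
Step 3: Total = 631.87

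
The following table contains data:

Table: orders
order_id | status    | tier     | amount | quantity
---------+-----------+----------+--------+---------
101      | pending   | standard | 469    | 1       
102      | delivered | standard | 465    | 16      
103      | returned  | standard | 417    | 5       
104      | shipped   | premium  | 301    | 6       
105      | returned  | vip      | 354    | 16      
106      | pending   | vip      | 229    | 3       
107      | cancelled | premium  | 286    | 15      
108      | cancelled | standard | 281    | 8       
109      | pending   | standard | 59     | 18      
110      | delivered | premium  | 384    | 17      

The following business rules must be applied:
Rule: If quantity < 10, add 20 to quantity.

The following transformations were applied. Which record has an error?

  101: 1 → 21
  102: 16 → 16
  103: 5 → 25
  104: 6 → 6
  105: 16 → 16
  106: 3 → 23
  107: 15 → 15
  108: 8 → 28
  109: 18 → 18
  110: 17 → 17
Record 104 has an error. The correct transformed value should be 26, not 6.

Step 1: Check each record against the rule
Step 2: Record 104 has quantity = 6
Step 3: Since 6 < 10, the bonus should have been applied
Step 4: Correct value = 26, but claimed value = 6
Conclusion: Record 104 has the error.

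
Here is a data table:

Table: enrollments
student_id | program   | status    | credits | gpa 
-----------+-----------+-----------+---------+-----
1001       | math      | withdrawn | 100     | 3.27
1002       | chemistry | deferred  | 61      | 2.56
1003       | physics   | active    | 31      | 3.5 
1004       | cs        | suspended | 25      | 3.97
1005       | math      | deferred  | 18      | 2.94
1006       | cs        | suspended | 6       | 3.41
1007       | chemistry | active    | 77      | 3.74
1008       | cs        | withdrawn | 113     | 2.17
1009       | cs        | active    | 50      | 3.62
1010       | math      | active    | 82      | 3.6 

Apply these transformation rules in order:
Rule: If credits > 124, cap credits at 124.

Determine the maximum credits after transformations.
113

Step 1: Original maximum credits = 113
Step 2: Check cap of 124 against maximum
Step 3: No records exceed the cap (max 113 <= cap 124), so no capping applies
Step 4: Maximum after transformation = 113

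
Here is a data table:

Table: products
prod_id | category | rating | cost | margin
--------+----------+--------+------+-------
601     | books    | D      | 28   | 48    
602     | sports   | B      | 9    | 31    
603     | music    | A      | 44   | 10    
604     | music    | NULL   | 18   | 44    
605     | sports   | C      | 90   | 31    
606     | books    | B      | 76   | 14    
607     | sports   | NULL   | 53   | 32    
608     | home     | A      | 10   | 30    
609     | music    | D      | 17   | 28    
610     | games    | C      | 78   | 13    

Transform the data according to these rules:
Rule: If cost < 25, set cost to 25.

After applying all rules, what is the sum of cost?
469

Step 1: 4 records have cost < 25
Step 2: These records originally summed to 54
Step 3: After setting to minimum: 4 × 25 = 100
Step 4: Unaffected records sum: 369
Step 5: Final sum = 100 + 369 = 469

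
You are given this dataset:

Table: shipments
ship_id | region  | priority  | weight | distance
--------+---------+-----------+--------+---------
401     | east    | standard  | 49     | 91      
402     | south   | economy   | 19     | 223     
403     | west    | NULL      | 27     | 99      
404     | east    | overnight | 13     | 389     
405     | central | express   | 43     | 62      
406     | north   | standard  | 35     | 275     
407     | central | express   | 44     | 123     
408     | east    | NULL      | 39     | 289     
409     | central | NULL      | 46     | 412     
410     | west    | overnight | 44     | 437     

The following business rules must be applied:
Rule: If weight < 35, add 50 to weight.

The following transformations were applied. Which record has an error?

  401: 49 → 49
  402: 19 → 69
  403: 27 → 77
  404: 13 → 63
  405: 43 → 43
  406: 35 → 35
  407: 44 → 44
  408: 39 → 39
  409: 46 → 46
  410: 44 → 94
Record 410 has an error. The correct transformed value should be 44, not 94.

Step 1: Check each record against the rule
Step 2: Record 410 has weight = 44
Step 3: Since 44 >= 35, the bonus should not have been applied
Step 4: Correct value = 44, but claimed value = 94
Conclusion: Record 410 has the error.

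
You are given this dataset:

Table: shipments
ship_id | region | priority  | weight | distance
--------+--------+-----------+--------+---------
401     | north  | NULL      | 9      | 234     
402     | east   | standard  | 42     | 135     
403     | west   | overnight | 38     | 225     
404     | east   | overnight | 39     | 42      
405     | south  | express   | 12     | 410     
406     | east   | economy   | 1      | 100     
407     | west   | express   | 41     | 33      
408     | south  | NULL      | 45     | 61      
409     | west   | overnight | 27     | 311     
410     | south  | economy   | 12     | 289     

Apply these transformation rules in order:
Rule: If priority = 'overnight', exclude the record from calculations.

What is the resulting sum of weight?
162

Step 1: Identify records where priority = 'overnight'
Step 2: The excluded records sum to 104
Step 3: Original total weight = 266
Step 4: Remaining total = 266 - 104 = 162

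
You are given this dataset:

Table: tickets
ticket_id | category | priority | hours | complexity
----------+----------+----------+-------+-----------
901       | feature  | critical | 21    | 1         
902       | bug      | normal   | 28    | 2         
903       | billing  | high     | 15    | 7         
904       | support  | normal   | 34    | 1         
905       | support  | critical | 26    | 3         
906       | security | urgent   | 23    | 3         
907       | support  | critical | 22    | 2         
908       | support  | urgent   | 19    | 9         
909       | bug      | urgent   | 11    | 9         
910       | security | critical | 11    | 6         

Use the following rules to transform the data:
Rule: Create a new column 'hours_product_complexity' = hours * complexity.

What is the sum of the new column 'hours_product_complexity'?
743

Step 1: For each record, compute hours * complexity
Example calculations:
  21 * 1 = 21
  28 * 2 = 56
  15 * 7 = 105
  ...
Step 2: Sum all derived values
Step 3: Total = 743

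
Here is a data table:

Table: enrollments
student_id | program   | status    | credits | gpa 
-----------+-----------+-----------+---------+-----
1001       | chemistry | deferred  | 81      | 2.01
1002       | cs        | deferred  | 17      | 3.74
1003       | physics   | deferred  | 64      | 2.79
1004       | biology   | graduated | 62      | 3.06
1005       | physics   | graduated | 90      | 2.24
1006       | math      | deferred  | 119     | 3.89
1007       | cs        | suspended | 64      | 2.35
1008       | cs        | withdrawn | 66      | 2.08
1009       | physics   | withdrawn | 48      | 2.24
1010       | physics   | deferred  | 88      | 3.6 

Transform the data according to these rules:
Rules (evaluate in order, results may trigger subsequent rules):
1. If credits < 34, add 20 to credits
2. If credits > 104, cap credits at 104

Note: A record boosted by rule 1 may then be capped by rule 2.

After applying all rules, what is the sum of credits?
704

Step 1: Apply rule 1 to records with credits < 34
  - 1 records get bonus of 20
  - Of these, 0 records then exceed 104 and get capped
Step 2: Apply rule 2 to records with credits > 104
  - 1 records (original) are capped
Step 3: Calculate final sum = 704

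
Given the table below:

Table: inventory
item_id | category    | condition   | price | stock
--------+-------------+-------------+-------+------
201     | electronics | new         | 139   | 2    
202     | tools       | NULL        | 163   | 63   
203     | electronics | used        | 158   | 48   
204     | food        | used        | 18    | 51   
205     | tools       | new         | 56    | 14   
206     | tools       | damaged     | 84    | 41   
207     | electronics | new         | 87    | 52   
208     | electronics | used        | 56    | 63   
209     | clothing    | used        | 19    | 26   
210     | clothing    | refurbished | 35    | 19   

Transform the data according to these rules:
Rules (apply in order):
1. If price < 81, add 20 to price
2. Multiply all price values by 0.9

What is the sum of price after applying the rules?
823.5

Step 1: Apply Rule 1 - Add 20 to records with price < 81
  - 5 records affected: 184 + (5 × 20) = 284
  - Unaffected records: 631
  - Sum after Rule 1: 915
Step 2: Apply Rule 2 - Multiply all by 0.9
  - 915 × 0.9 = 823.5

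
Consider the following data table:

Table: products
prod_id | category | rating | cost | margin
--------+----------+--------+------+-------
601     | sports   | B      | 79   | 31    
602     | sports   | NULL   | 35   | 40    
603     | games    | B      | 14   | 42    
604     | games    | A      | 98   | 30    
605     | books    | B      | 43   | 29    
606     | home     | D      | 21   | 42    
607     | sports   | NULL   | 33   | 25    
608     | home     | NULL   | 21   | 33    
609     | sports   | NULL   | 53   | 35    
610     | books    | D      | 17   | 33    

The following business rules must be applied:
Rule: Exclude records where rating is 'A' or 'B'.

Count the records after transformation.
6

Step 1: Count records to exclude
  - 1 (A) + 3 (B) = 4 records
Step 2: Total records: 10
Step 3: Remaining = 10 - 4 = 6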